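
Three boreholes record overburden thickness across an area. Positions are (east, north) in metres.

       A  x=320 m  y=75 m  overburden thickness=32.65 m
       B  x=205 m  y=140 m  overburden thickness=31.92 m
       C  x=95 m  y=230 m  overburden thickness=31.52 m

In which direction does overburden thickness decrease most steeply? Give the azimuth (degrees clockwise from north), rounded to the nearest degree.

Taking A as reference: B−A = (-115, 65, -0.73); C−A = (-225, 155, -1.13).
Solve a·Δx + b·Δy = Δd: det = (-115)·155 − (-225)·65 = -3200.
∂d/∂x = [(-0.73)·155 − (-1.13)·65] / -3200 = +0.01241
∂d/∂y = [(-115)·(-1.13) − (-225)·(-0.73)] / -3200 = +0.01072
Steepest decrease is along −∇f: components (-0.01241 E, -0.01072 N).
Azimuth = atan2(-0.01241, -0.01072) = 229.2° ≈ 229°.

229°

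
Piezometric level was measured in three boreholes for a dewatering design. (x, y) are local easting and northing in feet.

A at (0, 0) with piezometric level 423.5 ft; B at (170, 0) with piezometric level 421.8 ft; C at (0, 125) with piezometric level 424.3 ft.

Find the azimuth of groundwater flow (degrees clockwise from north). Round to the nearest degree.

123°

∂h/∂x = (421.8 − 423.5) / (170 − 0) = -0.010000
∂h/∂y = (424.3 − 423.5) / (125 − 0) = +0.006400
Flow direction (−∇h) has components (+0.010000 E, -0.006400 N).
Azimuth = atan2(E, N) = atan2(+0.010000, -0.006400) = 122.6° ≈ 123°.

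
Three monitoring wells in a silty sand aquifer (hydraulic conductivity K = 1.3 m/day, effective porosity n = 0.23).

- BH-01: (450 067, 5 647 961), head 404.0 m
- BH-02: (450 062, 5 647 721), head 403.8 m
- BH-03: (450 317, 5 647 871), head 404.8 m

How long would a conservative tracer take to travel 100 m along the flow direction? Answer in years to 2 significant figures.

Taking BH-01 as reference: BH-02−BH-01 = (-5, -240, -0.2); BH-03−BH-01 = (250, -90, +0.8).
Determinant of the coordinate differences = (-5)·(-90) − 250·(-240) = 60450.
∂h/∂x = [(-0.2)·(-90) − (+0.8)·(-240)] / 60450 = +0.003474
∂h/∂y = [(-5)·(+0.8) − 250·(-0.2)] / 60450 = +0.0007610
|∇h| = √(0.003474² + 0.0007610²) = 0.003556
Seepage velocity v = K·i/n = 1.3 × 0.003556 / 0.23 = 0.0201 m/day.
t = 100 / 0.0201 = 4975 days = 13.6 years.

14 years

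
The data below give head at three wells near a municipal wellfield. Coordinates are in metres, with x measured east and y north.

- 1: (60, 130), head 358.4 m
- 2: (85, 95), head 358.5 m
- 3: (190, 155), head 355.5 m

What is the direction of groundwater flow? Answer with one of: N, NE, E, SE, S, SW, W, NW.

Three-point gradient (reference 1): Δ to 2 = (25, -35, +0.1), Δ to 3 = (130, 25, -2.9).
∂h/∂x = -0.01913, ∂h/∂y = -0.01652 (det = 5175).
Flow = −∇h = (+0.01913 east, +0.01652 north), which points northeast.

NE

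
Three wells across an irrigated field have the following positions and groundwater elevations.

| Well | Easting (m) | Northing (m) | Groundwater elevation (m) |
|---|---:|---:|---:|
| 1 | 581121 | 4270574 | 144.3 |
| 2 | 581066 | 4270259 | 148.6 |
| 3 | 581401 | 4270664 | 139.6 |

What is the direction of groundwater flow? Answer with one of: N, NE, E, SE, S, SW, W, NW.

NE

Taking 1 as reference: 2−1 = (-55, -315, +4.3); 3−1 = (280, 90, -4.7).
Solve a·Δx + b·Δy = Δh: det = (-55)·90 − 280·(-315) = 83250.
∂h/∂x = [(+4.3)·90 − (-4.7)·(-315)] / 83250 = -0.01314
∂h/∂y = [(-55)·(-4.7) − 280·(+4.3)] / 83250 = -0.01136
Flow = −∇h = (+0.01314 east, +0.01136 north), which points northeast.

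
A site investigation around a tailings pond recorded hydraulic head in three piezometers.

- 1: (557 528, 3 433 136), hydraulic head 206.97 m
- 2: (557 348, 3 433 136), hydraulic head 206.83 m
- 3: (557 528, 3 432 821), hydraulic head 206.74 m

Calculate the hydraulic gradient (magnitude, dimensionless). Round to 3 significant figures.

∂h/∂x = (206.83 − 206.97) / (557348 − 557528) = +0.0007778
∂h/∂y = (206.74 − 206.97) / (3432821 − 3433136) = +0.0007302
|∇h| = √(0.0007778² + 0.0007302²) = 0.001067

0.00107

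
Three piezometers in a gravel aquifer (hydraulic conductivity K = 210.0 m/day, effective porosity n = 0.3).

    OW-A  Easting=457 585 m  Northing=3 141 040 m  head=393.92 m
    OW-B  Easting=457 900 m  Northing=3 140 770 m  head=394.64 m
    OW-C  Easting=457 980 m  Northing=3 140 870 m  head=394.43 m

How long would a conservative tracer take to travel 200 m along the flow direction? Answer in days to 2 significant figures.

With h = a·x + b·y + c and OW-A as origin, the differences give:
  315·a + (-270)·b = +0.72
  395·a + (-170)·b = +0.51
Eliminate b (×(-170) and ×(-270), subtract): 53100·a = 15.300 → a = ∂h/∂x = +0.0002881
Back-substitute: b = ∂h/∂y = -0.002331.
|∇h| = √(0.0002881² + -0.002331²) = 0.002349
Seepage velocity v = K·i/n = 210.0 × 0.002349 / 0.3 = 1.644 m/day.
t = 200 / 1.644 = 121.7 days.

120 days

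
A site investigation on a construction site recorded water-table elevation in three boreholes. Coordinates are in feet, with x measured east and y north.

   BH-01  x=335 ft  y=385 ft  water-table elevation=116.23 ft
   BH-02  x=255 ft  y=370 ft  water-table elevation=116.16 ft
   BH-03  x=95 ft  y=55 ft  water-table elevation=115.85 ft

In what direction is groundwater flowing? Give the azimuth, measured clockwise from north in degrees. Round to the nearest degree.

232°

Differences from BH-01: to BH-02 (Δx, Δy, Δh) = (-80, -15, -0.07); to BH-03 = (-240, -330, -0.38).
Determinant of the coordinate differences = (-80)·(-330) − (-240)·(-15) = 22800.
∂h/∂x = [(-0.07)·(-330) − (-0.38)·(-15)] / 22800 = +0.0007632
∂h/∂y = [(-80)·(-0.38) − (-240)·(-0.07)] / 22800 = +0.0005965
Flow direction (−∇h) has components (-0.0007632 E, -0.0005965 N).
Azimuth = atan2(E, N) = atan2(-0.0007632, -0.0005965) = 232.0° ≈ 232°.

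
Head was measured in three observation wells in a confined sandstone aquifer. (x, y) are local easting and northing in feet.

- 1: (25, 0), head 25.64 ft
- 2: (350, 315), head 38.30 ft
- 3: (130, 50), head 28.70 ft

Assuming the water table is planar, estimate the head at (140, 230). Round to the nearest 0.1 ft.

Three-point gradient (reference 1): Δ to 2 = (325, 315, +12.66), Δ to 3 = (105, 50, +3.06).
∂h/∂x = +0.01967, ∂h/∂y = +0.01990 (det = -16825).
h(140, 230) = 25.64 + (+0.01967)·(115) + (+0.01990)·(230) = 25.64 +2.262 +4.577 = 32.478 ft.

32.5 ft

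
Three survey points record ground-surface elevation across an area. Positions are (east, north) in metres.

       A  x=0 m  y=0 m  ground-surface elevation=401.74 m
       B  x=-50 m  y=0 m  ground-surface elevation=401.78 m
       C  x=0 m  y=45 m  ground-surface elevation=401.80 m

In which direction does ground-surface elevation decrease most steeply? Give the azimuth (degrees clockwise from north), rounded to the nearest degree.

149°

∂z/∂x = (401.78 − 401.74) / (-50 − 0) = -0.0008000
∂z/∂y = (401.80 − 401.74) / (45 − 0) = +0.001333
Steepest decrease is along −∇f: components (+0.0008000 E, -0.001333 N).
Azimuth = atan2(+0.0008000, -0.001333) = 149.0° ≈ 149°.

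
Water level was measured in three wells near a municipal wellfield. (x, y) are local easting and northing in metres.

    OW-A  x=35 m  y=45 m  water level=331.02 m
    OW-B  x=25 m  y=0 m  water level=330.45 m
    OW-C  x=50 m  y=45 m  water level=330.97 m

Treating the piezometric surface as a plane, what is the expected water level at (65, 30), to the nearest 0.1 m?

Differences from OW-A: to OW-B (Δx, Δy, Δh) = (-10, -45, -0.57); to OW-C = (15, 0, -0.05).
Solve a·Δx + b·Δy = Δh: det = (-10)·0 − 15·(-45) = 675.
∂h/∂x = [(-0.57)·0 − (-0.05)·(-45)] / 675 = -0.003333
∂h/∂y = [(-10)·(-0.05) − 15·(-0.57)] / 675 = +0.01341
h(65, 30) = 331.02 + (-0.003333)·(30) + (+0.01341)·(-15) = 331.02 -0.100 -0.201 = 330.719 m.

330.7 m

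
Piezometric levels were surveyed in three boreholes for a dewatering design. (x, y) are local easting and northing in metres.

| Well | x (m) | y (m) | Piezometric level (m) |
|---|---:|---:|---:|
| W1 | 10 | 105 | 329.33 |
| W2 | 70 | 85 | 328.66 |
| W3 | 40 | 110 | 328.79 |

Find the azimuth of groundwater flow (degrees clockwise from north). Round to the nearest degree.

049°

With h = a·x + b·y + c and W1 as origin, the differences give:
  60·a + (-20)·b = -0.67
  30·a + 5·b = -0.54
Eliminate b (×5 and ×(-20), subtract): 900·a = -14.150 → a = ∂h/∂x = -0.01572
Back-substitute: b = ∂h/∂y = -0.01367.
Flow direction (−∇h) has components (+0.01572 E, +0.01367 N).
Azimuth = atan2(E, N) = atan2(+0.01572, +0.01367) = 49.0° ≈ 049°.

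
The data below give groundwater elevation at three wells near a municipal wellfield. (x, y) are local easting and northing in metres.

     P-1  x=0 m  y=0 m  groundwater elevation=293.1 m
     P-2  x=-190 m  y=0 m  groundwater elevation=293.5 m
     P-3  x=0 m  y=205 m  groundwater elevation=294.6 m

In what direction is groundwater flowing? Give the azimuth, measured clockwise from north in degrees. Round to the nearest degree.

∂h/∂x = (293.5 − 293.1) / (-190 − 0) = -0.002105
∂h/∂y = (294.6 − 293.1) / (205 − 0) = +0.007317
Flow direction (−∇h) has components (+0.002105 E, -0.007317 N).
Azimuth = atan2(E, N) = atan2(+0.002105, -0.007317) = 163.9° ≈ 164°.

164°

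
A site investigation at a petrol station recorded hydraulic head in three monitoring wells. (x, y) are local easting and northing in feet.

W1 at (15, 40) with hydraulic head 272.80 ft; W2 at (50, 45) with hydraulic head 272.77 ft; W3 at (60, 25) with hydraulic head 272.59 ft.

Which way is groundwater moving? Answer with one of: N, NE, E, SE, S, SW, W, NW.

Three-point gradient (reference W1): Δ to W2 = (35, 5, -0.03), Δ to W3 = (45, -15, -0.21).
∂h/∂x = -0.002000, ∂h/∂y = +0.008000 (det = -750).
Flow = −∇h = (+0.002000 east, -0.008000 north), which points south.

S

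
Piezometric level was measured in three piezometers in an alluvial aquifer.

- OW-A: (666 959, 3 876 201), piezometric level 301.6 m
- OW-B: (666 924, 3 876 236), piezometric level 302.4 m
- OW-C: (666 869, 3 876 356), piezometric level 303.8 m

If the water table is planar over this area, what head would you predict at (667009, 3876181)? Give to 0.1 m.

With h = a·x + b·y + c and OW-A as origin, the differences give:
  (-35)·a + 35·b = +0.8
  (-90)·a + 155·b = +2.2
Eliminate b (×155 and ×35, subtract): -2275·a = 47.00 → a = ∂h/∂x = -0.02066
Back-substitute: b = ∂h/∂y = +0.002198.
h(667009, 3876181) = 301.6 + (-0.02066)·(50) + (+0.002198)·(-20) = 301.6 -1.033 -0.044 = 300.523 m.

300.5 m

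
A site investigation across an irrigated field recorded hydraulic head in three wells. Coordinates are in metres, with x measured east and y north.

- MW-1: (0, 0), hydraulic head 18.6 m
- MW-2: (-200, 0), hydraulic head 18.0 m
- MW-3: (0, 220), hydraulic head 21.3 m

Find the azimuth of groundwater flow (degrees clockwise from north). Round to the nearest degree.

194°

∂h/∂x = (18.0 − 18.6) / (-200 − 0) = +0.003000
∂h/∂y = (21.3 − 18.6) / (220 − 0) = +0.01227
Flow direction (−∇h) has components (-0.003000 E, -0.01227 N).
Azimuth = atan2(E, N) = atan2(-0.003000, -0.01227) = 193.7° ≈ 194°.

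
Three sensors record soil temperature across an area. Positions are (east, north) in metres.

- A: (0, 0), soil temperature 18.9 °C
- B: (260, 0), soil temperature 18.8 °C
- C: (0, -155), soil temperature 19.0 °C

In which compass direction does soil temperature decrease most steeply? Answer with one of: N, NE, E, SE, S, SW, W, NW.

NE

∂T/∂x = (18.8 − 18.9) / (260 − 0) = -0.0003846
∂T/∂y = (19.0 − 18.9) / (-155 − 0) = -0.0006452
Steepest decrease is along −∇f = (+0.0003846 E, +0.0006452 N) → northeast.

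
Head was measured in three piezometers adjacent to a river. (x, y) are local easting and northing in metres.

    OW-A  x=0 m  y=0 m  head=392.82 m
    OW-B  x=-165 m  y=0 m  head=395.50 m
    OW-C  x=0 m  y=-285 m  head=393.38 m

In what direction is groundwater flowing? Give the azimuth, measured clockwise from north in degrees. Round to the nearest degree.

∂h/∂x = (395.50 − 392.82) / (-165 − 0) = -0.01624
∂h/∂y = (393.38 − 392.82) / (-285 − 0) = -0.001965
Flow direction (−∇h) has components (+0.01624 E, +0.001965 N).
Azimuth = atan2(E, N) = atan2(+0.01624, +0.001965) = 83.1° ≈ 083°.

083°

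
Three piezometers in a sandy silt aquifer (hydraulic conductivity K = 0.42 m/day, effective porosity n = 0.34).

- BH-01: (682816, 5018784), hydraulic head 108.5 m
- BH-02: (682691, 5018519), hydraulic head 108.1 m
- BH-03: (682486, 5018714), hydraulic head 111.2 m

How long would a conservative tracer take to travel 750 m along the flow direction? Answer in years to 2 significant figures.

Taking BH-01 as reference: BH-02−BH-01 = (-125, -265, -0.4); BH-03−BH-01 = (-330, -70, +2.7).
Determinant of the coordinate differences = (-125)·(-70) − (-330)·(-265) = -78700.
∂h/∂x = [(-0.4)·(-70) − (+2.7)·(-265)] / -78700 = -0.009447
∂h/∂y = [(-125)·(+2.7) − (-330)·(-0.4)] / -78700 = +0.005966
|∇h| = √(-0.009447² + 0.005966²) = 0.01117
Seepage velocity v = K·i/n = 0.42 × 0.01117 / 0.34 = 0.0138 m/day.
t = 750 / 0.0138 = 5.435e+04 days = 149 years.

150 years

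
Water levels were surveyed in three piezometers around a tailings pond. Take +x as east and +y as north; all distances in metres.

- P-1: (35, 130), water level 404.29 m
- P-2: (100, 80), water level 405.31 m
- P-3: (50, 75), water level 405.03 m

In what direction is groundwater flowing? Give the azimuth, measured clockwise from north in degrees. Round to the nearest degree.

330°

Three-point gradient (reference P-1): Δ to P-2 = (65, -50, +1.02), Δ to P-3 = (15, -55, +0.74).
∂h/∂x = +0.006761, ∂h/∂y = -0.01161 (det = -2825).
Flow direction (−∇h) has components (-0.006761 E, +0.01161 N).
Azimuth = atan2(E, N) = atan2(-0.006761, +0.01161) = 329.8° ≈ 330°.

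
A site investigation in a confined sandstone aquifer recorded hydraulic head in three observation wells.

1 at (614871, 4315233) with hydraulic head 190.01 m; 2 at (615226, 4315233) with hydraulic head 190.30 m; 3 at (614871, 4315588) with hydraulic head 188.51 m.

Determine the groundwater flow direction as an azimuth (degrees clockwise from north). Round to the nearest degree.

∂h/∂x = (190.30 − 190.01) / (615226 − 614871) = +0.0008169
∂h/∂y = (188.51 − 190.01) / (4315588 − 4315233) = -0.004225
Flow direction (−∇h) has components (-0.0008169 E, +0.004225 N).
Azimuth = atan2(E, N) = atan2(-0.0008169, +0.004225) = 349.1° ≈ 349°.

349°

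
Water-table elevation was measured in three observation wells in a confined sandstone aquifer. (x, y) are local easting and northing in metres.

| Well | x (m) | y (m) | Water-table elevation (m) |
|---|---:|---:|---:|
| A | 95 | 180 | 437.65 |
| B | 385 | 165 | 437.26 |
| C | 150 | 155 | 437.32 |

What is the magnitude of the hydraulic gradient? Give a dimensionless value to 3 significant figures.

0.0116

Three-point gradient (reference A): Δ to B = (290, -15, -0.39), Δ to C = (55, -25, -0.33).
∂h/∂x = -0.0007471, ∂h/∂y = +0.01156 (det = -6425).
|∇h| = √(-0.0007471² + 0.01156²) = 0.01158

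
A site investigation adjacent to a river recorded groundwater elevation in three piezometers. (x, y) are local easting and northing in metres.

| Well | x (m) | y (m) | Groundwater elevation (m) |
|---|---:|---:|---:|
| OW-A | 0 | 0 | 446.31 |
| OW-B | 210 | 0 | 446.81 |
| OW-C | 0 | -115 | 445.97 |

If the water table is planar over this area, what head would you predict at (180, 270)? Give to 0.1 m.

∂h/∂x = (446.81 − 446.31) / (210 − 0) = +0.002381
∂h/∂y = (445.97 − 446.31) / (-115 − 0) = +0.002957
h(180, 270) = 446.31 + (+0.002381)·(180) + (+0.002957)·(270) = 446.31 +0.429 +0.798 = 447.537 m.

447.5 m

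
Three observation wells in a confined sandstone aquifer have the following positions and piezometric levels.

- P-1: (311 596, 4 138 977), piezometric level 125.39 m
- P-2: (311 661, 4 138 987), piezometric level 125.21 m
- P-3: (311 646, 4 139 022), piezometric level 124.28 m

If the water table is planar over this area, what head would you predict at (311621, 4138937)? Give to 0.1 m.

With h = a·x + b·y + c and P-1 as origin, the differences give:
  65·a + 10·b = -0.18
  50·a + 45·b = -1.11
Eliminate b (×45 and ×10, subtract): 2425·a = 3.000 → a = ∂h/∂x = +0.001237
Back-substitute: b = ∂h/∂y = -0.02604.
h(311621, 4138937) = 125.39 + (+0.001237)·(25) + (-0.02604)·(-40) = 125.39 +0.031 +1.042 = 126.463 m.

126.5 m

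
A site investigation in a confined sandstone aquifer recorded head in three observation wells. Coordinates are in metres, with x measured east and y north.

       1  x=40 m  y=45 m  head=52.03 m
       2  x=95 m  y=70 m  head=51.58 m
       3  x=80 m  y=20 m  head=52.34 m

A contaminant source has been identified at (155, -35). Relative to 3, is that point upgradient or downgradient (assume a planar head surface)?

upgradient

Three-point gradient (reference 1): Δ to 2 = (55, 25, -0.45), Δ to 3 = (40, -25, +0.31).
∂h/∂x = -0.001474, ∂h/∂y = -0.01476 (det = -2375).
Head at (155, -35) = 52.03 + (-0.001474)·(115) + (-0.01476)·(-80) = 53.04 m.
That is higher than the 52.34 m at 3, so the point is upgradient.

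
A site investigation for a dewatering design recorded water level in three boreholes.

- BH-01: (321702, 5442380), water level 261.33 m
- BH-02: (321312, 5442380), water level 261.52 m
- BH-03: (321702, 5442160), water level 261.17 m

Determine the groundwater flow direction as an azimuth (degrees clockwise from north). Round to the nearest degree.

146°

∂h/∂x = (261.52 − 261.33) / (321312 − 321702) = -0.0004872
∂h/∂y = (261.17 − 261.33) / (5442160 − 5442380) = +0.0007273
Flow direction (−∇h) has components (+0.0004872 E, -0.0007273 N).
Azimuth = atan2(E, N) = atan2(+0.0004872, -0.0007273) = 146.2° ≈ 146°.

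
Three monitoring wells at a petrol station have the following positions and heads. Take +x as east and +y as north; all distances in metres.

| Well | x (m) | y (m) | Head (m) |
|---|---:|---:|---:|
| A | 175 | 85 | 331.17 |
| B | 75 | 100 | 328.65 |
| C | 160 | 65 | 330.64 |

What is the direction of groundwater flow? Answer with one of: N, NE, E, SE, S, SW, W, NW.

Differences from A: to B (Δx, Δy, Δh) = (-100, 15, -2.52); to C = (-15, -20, -0.53).
Determinant of the coordinate differences = (-100)·(-20) − (-15)·15 = 2225.
∂h/∂x = [(-2.52)·(-20) − (-0.53)·15] / 2225 = +0.02622
∂h/∂y = [(-100)·(-0.53) − (-15)·(-2.52)] / 2225 = +0.006831
Flow = −∇h = (-0.02622 east, -0.006831 north), which points west.

W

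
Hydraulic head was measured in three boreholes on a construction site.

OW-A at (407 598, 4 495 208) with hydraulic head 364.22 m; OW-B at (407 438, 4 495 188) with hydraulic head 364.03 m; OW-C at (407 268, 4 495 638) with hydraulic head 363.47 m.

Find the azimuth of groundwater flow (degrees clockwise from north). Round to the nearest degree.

With h = a·x + b·y + c and OW-A as origin, the differences give:
  (-160)·a + (-20)·b = -0.19
  (-330)·a + 430·b = -0.75
Eliminate b (×430 and ×(-20), subtract): -75400·a = -96.700 → a = ∂h/∂x = +0.001282
Back-substitute: b = ∂h/∂y = -0.0007599.
Flow direction (−∇h) has components (-0.001282 E, +0.0007599 N).
Azimuth = atan2(E, N) = atan2(-0.001282, +0.0007599) = 300.6° ≈ 301°.

301°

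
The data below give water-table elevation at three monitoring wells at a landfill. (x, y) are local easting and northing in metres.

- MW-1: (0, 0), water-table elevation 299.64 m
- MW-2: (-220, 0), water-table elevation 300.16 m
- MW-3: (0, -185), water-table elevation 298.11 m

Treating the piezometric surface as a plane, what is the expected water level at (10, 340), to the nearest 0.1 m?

∂h/∂x = (300.16 − 299.64) / (-220 − 0) = -0.002364
∂h/∂y = (298.11 − 299.64) / (-185 − 0) = +0.008270
h(10, 340) = 299.64 + (-0.002364)·(10) + (+0.008270)·(340) = 299.64 -0.024 +2.812 = 302.428 m.

302.4 m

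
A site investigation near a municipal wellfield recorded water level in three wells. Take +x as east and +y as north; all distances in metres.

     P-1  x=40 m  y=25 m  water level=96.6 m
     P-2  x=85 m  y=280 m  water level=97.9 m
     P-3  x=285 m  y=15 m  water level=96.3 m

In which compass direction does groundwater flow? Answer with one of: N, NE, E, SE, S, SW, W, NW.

With h = a·x + b·y + c and P-1 as origin, the differences give:
  45·a + 255·b = +1.3
  245·a + (-10)·b = -0.3
Eliminate b (×(-10) and ×255, subtract): -62925·a = 63.50 → a = ∂h/∂x = -0.001009
Back-substitute: b = ∂h/∂y = +0.005276.
Flow = −∇h = (+0.001009 east, -0.005276 north), which points south.

S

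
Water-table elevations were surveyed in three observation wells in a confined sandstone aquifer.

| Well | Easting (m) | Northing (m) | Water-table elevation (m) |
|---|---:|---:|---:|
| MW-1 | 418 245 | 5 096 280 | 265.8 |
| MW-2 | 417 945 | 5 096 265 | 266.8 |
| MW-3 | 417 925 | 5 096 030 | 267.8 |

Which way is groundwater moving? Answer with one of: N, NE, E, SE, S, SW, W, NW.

With h = a·x + b·y + c and MW-1 as origin, the differences give:
  (-300)·a + (-15)·b = +1.0
  (-320)·a + (-250)·b = +2.0
Eliminate b (×(-250) and ×(-15), subtract): 70200·a = -220.00 → a = ∂h/∂x = -0.003134
Back-substitute: b = ∂h/∂y = -0.003989.
Flow = −∇h = (+0.003134 east, +0.003989 north), which points northeast.

NE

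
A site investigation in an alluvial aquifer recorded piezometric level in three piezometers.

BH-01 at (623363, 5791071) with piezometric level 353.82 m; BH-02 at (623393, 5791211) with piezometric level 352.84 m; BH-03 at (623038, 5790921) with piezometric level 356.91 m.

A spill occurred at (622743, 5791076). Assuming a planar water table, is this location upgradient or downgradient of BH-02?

Differences from BH-01: to BH-02 (Δx, Δy, Δh) = (30, 140, -0.98); to BH-03 = (-325, -150, +3.09).
Determinant of the coordinate differences = 30·(-150) − (-325)·140 = 41000.
∂h/∂x = [(-0.98)·(-150) − (+3.09)·140] / 41000 = -0.006966
∂h/∂y = [30·(+3.09) − (-325)·(-0.98)] / 41000 = -0.005507
Head at (622743, 5791076) = 353.82 + (-0.006966)·(-620) + (-0.005507)·(5) = 358.11 m.
That is higher than the 352.84 m at BH-02, so the point is upgradient.

upgradient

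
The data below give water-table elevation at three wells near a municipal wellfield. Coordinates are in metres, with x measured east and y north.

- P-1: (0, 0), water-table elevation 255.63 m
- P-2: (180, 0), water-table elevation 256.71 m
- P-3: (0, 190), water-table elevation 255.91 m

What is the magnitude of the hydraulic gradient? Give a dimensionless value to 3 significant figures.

∂h/∂x = (256.71 − 255.63) / (180 − 0) = +0.006000
∂h/∂y = (255.91 − 255.63) / (190 − 0) = +0.001474
|∇h| = √(0.006000² + 0.001474²) = 0.006178

0.00618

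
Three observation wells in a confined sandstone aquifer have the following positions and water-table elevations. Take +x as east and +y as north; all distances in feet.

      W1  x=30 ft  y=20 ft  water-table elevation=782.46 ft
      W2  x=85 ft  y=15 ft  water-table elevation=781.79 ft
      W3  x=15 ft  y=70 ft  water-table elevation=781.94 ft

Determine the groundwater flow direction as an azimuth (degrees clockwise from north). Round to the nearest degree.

Three-point gradient (reference W1): Δ to W2 = (55, -5, -0.67), Δ to W3 = (-15, 50, -0.52).
∂h/∂x = -0.01350, ∂h/∂y = -0.01445 (det = 2675).
Flow direction (−∇h) has components (+0.01350 E, +0.01445 N).
Azimuth = atan2(E, N) = atan2(+0.01350, +0.01445) = 43.0° ≈ 043°.

043°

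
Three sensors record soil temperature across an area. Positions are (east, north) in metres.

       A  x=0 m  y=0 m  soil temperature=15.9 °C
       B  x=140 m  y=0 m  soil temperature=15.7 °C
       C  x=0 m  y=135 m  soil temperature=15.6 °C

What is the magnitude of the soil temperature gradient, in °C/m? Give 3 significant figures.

∂T/∂x = (15.7 − 15.9) / (140 − 0) = -0.001429
∂T/∂y = (15.6 − 15.9) / (135 − 0) = -0.002222
|∇f| = √(-0.001429² + -0.002222²) = 0.002642 °C/m

0.00264 °C/m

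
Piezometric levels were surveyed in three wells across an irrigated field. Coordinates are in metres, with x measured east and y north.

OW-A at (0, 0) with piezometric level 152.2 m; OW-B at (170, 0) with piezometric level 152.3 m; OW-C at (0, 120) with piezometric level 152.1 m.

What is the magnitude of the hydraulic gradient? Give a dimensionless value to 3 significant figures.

∂h/∂x = (152.3 − 152.2) / (170 − 0) = +0.0005882
∂h/∂y = (152.1 − 152.2) / (120 − 0) = -0.0008333
|∇h| = √(0.0005882² + -0.0008333²) = 0.00102

0.00102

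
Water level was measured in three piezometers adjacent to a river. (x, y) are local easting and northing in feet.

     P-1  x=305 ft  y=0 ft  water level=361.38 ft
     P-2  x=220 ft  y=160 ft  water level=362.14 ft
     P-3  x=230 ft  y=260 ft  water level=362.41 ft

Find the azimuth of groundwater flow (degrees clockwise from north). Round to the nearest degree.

133°

Differences from P-1: to P-2 (Δx, Δy, Δh) = (-85, 160, +0.76); to P-3 = (-75, 260, +1.03).
Solve a·Δx + b·Δy = Δh: det = (-85)·260 − (-75)·160 = -10100.
∂h/∂x = [(+0.76)·260 − (+1.03)·160] / -10100 = -0.003248
∂h/∂y = [(-85)·(+1.03) − (-75)·(+0.76)] / -10100 = +0.003025
Flow direction (−∇h) has components (+0.003248 E, -0.003025 N).
Azimuth = atan2(E, N) = atan2(+0.003248, -0.003025) = 133.0° ≈ 133°.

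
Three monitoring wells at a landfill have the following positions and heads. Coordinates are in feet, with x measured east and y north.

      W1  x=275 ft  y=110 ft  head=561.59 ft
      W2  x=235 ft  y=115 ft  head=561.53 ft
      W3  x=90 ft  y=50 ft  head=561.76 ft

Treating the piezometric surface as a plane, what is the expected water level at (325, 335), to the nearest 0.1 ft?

With h = a·x + b·y + c and W1 as origin, the differences give:
  (-40)·a + 5·b = -0.06
  (-185)·a + (-60)·b = +0.17
Eliminate b (×(-60) and ×5, subtract): 3325·a = 2.750 → a = ∂h/∂x = +0.0008271
Back-substitute: b = ∂h/∂y = -0.005383.
h(325, 335) = 561.59 + (+0.0008271)·(50) + (-0.005383)·(225) = 561.59 +0.041 -1.211 = 560.420 ft.

560.4 ft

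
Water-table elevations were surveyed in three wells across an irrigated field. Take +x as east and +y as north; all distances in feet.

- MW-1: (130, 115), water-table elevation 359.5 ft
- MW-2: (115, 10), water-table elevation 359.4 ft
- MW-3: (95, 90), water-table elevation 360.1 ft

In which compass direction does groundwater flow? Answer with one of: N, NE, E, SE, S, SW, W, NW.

Taking MW-1 as reference: MW-2−MW-1 = (-15, -105, -0.1); MW-3−MW-1 = (-35, -25, +0.6).
Determinant of the coordinate differences = (-15)·(-25) − (-35)·(-105) = -3300.
∂h/∂x = [(-0.1)·(-25) − (+0.6)·(-105)] / -3300 = -0.01985
∂h/∂y = [(-15)·(+0.6) − (-35)·(-0.1)] / -3300 = +0.003788
Flow = −∇h = (+0.01985 east, -0.003788 north), which points east.

E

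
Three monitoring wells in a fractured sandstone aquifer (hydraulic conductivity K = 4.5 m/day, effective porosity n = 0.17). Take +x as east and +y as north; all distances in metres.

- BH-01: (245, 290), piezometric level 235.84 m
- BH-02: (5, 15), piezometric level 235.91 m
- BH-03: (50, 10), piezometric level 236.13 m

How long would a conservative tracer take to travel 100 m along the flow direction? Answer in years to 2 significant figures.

Taking BH-01 as reference: BH-02−BH-01 = (-240, -275, +0.07); BH-03−BH-01 = (-195, -280, +0.29).
Determinant of the coordinate differences = (-240)·(-280) − (-195)·(-275) = 13575.
∂h/∂x = [(+0.07)·(-280) − (+0.29)·(-275)] / 13575 = +0.004431
∂h/∂y = [(-240)·(+0.29) − (-195)·(+0.07)] / 13575 = -0.004122
|∇h| = √(0.004431² + -0.004122²) = 0.006052
Seepage velocity v = K·i/n = 4.5 × 0.006052 / 0.17 = 0.1602 m/day.
t = 100 / 0.1602 = 624.2 days = 1.71 years.

1.7 years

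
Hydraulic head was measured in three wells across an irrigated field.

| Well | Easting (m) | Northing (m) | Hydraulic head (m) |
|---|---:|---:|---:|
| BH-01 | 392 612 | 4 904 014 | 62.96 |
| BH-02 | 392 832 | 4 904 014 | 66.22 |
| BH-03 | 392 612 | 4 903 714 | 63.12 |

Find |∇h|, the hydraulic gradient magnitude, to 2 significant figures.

∂h/∂x = (66.22 − 62.96) / (392832 − 392612) = +0.01482
∂h/∂y = (63.12 − 62.96) / (4903714 − 4904014) = -0.0005333
|∇h| = √(0.01482² + -0.0005333²) = 0.01483

0.015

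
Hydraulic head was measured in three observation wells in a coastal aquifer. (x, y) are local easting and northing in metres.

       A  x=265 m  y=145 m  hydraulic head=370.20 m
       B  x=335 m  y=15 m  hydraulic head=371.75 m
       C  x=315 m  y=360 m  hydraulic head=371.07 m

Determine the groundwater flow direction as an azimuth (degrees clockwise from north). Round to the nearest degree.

Taking A as reference: B−A = (70, -130, +1.55); C−A = (50, 215, +0.87).
Solve a·Δx + b·Δy = Δh: det = 70·215 − 50·(-130) = 21550.
∂h/∂x = [(+1.55)·215 − (+0.87)·(-130)] / 21550 = +0.02071
∂h/∂y = [70·(+0.87) − 50·(+1.55)] / 21550 = -0.0007703
Flow direction (−∇h) has components (-0.02071 E, +0.0007703 N).
Azimuth = atan2(E, N) = atan2(-0.02071, +0.0007703) = 272.1° ≈ 272°.

272°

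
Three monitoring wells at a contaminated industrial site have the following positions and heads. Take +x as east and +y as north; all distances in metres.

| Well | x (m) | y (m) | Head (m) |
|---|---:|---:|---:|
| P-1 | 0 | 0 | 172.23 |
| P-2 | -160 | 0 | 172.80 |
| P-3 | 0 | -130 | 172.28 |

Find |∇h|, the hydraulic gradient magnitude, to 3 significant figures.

0.00358

∂h/∂x = (172.80 − 172.23) / (-160 − 0) = -0.003563
∂h/∂y = (172.28 − 172.23) / (-130 − 0) = -0.0003846
|∇h| = √(-0.003563² + -0.0003846²) = 0.003584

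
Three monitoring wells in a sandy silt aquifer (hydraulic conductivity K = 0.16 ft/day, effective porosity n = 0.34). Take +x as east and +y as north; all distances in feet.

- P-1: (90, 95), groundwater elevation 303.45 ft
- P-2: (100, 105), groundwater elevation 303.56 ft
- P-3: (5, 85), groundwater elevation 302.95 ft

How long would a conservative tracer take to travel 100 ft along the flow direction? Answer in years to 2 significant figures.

75 years

Taking P-1 as reference: P-2−P-1 = (10, 10, +0.11); P-3−P-1 = (-85, -10, -0.50).
Determinant of the coordinate differences = 10·(-10) − (-85)·10 = 750.
∂h/∂x = [(+0.11)·(-10) − (-0.50)·10] / 750 = +0.005200
∂h/∂y = [10·(-0.50) − (-85)·(+0.11)] / 750 = +0.005800
|∇h| = √(0.005200² + 0.005800²) = 0.00779
Seepage velocity v = K·i/n = 0.16 × 0.00779 / 0.34 = 0.003666 ft/day.
t = 100 / 0.003666 = 2.728e+04 days = 74.7 years.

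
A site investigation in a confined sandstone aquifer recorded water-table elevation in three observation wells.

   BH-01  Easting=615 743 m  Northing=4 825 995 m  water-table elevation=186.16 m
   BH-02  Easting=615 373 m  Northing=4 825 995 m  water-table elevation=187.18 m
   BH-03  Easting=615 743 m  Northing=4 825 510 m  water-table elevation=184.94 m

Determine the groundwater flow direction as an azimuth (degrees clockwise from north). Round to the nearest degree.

∂h/∂x = (187.18 − 186.16) / (615373 − 615743) = -0.002757
∂h/∂y = (184.94 − 186.16) / (4825510 − 4825995) = +0.002515
Flow direction (−∇h) has components (+0.002757 E, -0.002515 N).
Azimuth = atan2(E, N) = atan2(+0.002757, -0.002515) = 132.4° ≈ 132°.

132°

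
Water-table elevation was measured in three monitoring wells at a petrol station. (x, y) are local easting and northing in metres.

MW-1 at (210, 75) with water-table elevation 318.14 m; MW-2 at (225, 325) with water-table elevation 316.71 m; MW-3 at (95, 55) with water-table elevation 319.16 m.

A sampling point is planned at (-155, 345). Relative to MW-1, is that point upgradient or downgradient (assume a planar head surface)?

Differences from MW-1: to MW-2 (Δx, Δy, Δh) = (15, 250, -1.43); to MW-3 = (-115, -20, +1.02).
Determinant of the coordinate differences = 15·(-20) − (-115)·250 = 28450.
∂h/∂x = [(-1.43)·(-20) − (+1.02)·250] / 28450 = -0.007958
∂h/∂y = [15·(+1.02) − (-115)·(-1.43)] / 28450 = -0.005243
Head at (-155, 345) = 318.14 + (-0.007958)·(-365) + (-0.005243)·(270) = 319.63 m.
That is higher than the 318.14 m at MW-1, so the point is upgradient.

upgradient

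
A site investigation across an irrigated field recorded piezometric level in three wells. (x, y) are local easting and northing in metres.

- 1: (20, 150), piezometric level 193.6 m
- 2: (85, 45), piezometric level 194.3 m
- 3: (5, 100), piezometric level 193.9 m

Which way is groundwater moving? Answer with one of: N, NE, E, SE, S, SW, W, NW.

N

Taking 1 as reference: 2−1 = (65, -105, +0.7); 3−1 = (-15, -50, +0.3).
Solve a·Δx + b·Δy = Δh: det = 65·(-50) − (-15)·(-105) = -4825.
∂h/∂x = [(+0.7)·(-50) − (+0.3)·(-105)] / -4825 = +0.0007254
∂h/∂y = [65·(+0.3) − (-15)·(+0.7)] / -4825 = -0.006218
Flow = −∇h = (-0.0007254 east, +0.006218 north), which points north.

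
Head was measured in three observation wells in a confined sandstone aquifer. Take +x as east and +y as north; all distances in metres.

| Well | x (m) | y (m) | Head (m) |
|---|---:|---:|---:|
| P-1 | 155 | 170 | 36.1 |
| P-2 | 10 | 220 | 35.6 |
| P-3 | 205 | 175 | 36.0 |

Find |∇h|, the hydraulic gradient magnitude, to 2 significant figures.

Taking P-1 as reference: P-2−P-1 = (-145, 50, -0.5); P-3−P-1 = (50, 5, -0.1).
Determinant of the coordinate differences = (-145)·5 − 50·50 = -3225.
∂h/∂x = [(-0.5)·5 − (-0.1)·50] / -3225 = -0.0007752
∂h/∂y = [(-145)·(-0.1) − 50·(-0.5)] / -3225 = -0.01225
|∇h| = √(-0.0007752² + -0.01225²) = 0.01227

0.012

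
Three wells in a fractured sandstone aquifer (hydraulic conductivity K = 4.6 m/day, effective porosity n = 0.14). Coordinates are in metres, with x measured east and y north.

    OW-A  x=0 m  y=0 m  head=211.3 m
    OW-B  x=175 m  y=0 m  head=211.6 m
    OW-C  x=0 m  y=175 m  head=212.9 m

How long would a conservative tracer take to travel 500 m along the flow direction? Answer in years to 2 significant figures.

4.5 years

∂h/∂x = (211.6 − 211.3) / (175 − 0) = +0.001714
∂h/∂y = (212.9 − 211.3) / (175 − 0) = +0.009143
|∇h| = √(0.001714² + 0.009143²) = 0.009302
Seepage velocity v = K·i/n = 4.6 × 0.009302 / 0.14 = 0.3056 m/day.
t = 500 / 0.3056 = 1636 days = 4.48 years.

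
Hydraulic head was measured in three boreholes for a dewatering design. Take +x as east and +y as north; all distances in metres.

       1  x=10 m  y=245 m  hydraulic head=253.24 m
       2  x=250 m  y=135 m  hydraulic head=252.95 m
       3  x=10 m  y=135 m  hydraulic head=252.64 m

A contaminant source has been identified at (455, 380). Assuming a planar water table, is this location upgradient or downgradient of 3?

Three-point gradient (reference 1): Δ to 2 = (240, -110, -0.29), Δ to 3 = (0, -110, -0.60).
∂h/∂x = +0.001292, ∂h/∂y = +0.005455 (det = -26400).
Head at (455, 380) = 253.24 + (+0.001292)·(445) + (+0.005455)·(135) = 254.55 m.
That is higher than the 252.64 m at 3, so the point is upgradient.

upgradient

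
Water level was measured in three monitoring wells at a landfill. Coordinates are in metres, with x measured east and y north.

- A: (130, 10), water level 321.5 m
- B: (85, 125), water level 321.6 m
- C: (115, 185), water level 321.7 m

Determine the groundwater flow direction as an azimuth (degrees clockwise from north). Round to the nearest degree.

Differences from A: to B (Δx, Δy, Δh) = (-45, 115, +0.1); to C = (-15, 175, +0.2).
Solve a·Δx + b·Δy = Δh: det = (-45)·175 − (-15)·115 = -6150.
∂h/∂x = [(+0.1)·175 − (+0.2)·115] / -6150 = +0.0008943
∂h/∂y = [(-45)·(+0.2) − (-15)·(+0.1)] / -6150 = +0.001220
Flow direction (−∇h) has components (-0.0008943 E, -0.001220 N).
Azimuth = atan2(E, N) = atan2(-0.0008943, -0.001220) = 216.3° ≈ 216°.

216°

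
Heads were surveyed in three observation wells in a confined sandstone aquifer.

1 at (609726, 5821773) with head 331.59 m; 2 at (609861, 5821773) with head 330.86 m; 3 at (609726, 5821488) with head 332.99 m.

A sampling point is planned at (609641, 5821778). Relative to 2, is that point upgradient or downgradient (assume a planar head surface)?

upgradient

∂h/∂x = (330.86 − 331.59) / (609861 − 609726) = -0.005407
∂h/∂y = (332.99 − 331.59) / (5821488 − 5821773) = -0.004912
Head at (609641, 5821778) = 331.59 + (-0.005407)·(-85) + (-0.004912)·(5) = 332.03 m.
That is higher than the 330.86 m at 2, so the point is upgradient.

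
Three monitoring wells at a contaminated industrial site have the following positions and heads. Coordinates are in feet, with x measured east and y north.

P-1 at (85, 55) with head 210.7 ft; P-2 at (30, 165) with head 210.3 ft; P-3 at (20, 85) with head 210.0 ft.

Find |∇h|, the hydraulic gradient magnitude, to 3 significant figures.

Differences from P-1: to P-2 (Δx, Δy, Δh) = (-55, 110, -0.4); to P-3 = (-65, 30, -0.7).
Solve a·Δx + b·Δy = Δh: det = (-55)·30 − (-65)·110 = 5500.
∂h/∂x = [(-0.4)·30 − (-0.7)·110] / 5500 = +0.01182
∂h/∂y = [(-55)·(-0.7) − (-65)·(-0.4)] / 5500 = +0.002273
|∇h| = √(0.01182² + 0.002273²) = 0.01204

0.0120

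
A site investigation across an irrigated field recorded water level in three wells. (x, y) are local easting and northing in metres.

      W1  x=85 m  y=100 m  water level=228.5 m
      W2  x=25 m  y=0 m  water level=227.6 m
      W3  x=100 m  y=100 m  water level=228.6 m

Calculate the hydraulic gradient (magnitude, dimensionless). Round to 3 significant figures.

Differences from W1: to W2 (Δx, Δy, Δh) = (-60, -100, -0.9); to W3 = (15, 0, +0.1).
Determinant of the coordinate differences = (-60)·0 − 15·(-100) = 1500.
∂h/∂x = [(-0.9)·0 − (+0.1)·(-100)] / 1500 = +0.006667
∂h/∂y = [(-60)·(+0.1) − 15·(-0.9)] / 1500 = +0.005000
|∇h| = √(0.006667² + 0.005000²) = 0.008334

0.00833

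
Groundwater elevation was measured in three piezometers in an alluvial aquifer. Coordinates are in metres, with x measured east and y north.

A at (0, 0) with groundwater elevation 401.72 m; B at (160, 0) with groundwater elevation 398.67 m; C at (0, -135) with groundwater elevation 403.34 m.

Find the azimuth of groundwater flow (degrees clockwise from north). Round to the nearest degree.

058°

∂h/∂x = (398.67 − 401.72) / (160 − 0) = -0.01906
∂h/∂y = (403.34 − 401.72) / (-135 − 0) = -0.01200
Flow direction (−∇h) has components (+0.01906 E, +0.01200 N).
Azimuth = atan2(E, N) = atan2(+0.01906, +0.01200) = 57.8° ≈ 058°.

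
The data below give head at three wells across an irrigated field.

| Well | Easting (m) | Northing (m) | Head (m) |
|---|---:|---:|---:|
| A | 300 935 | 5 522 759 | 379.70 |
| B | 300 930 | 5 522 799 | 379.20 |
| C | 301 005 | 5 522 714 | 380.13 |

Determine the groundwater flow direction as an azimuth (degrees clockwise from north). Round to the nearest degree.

With h = a·x + b·y + c and A as origin, the differences give:
  (-5)·a + 40·b = -0.50
  70·a + (-45)·b = +0.43
Eliminate b (×(-45) and ×40, subtract): -2575·a = 5.300 → a = ∂h/∂x = -0.002058
Back-substitute: b = ∂h/∂y = -0.01276.
Flow direction (−∇h) has components (+0.002058 E, +0.01276 N).
Azimuth = atan2(E, N) = atan2(+0.002058, +0.01276) = 9.2° ≈ 009°.

009°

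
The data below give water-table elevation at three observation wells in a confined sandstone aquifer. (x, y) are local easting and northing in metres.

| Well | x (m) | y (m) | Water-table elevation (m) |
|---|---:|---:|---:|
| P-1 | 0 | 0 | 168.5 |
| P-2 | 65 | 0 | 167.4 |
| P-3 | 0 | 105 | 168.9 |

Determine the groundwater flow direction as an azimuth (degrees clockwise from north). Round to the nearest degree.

∂h/∂x = (167.4 − 168.5) / (65 − 0) = -0.01692
∂h/∂y = (168.9 − 168.5) / (105 − 0) = +0.003810
Flow direction (−∇h) has components (+0.01692 E, -0.003810 N).
Azimuth = atan2(E, N) = atan2(+0.01692, -0.003810) = 102.7° ≈ 103°.

103°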